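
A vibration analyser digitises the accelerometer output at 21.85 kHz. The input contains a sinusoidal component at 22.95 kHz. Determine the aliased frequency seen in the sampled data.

1.1 kHz

22.95 kHz mod fs = 1.1 kHz.
1.1 kHz ≤ fs/2 = 10.925 kHz, appears at 1.1 kHz.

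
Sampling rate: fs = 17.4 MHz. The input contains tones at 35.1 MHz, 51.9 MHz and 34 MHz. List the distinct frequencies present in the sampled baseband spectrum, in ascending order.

fs/2 = 8.7 MHz.
35.1 MHz mod fs = 0.3 MHz.
0.3 MHz ≤ fs/2 = 8.7 MHz, appears at 0.3 MHz.
51.9 MHz mod fs = 17.1 MHz.
17.1 MHz > fs/2 = 8.7 MHz, folds to fs − 17.1 MHz = 0.3 MHz.
34 MHz mod fs = 16.6 MHz.
16.6 MHz > fs/2 = 8.7 MHz, folds to fs − 16.6 MHz = 0.8 MHz.
Distinct values: {0.3 MHz, 0.8 MHz}.

0.3 MHz, 0.8 MHz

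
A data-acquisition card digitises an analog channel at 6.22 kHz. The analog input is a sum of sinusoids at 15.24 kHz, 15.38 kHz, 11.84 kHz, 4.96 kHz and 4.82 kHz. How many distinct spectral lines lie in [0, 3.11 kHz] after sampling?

fs/2 = 3.11 kHz.
15.24 kHz mod fs = 2.8 kHz.
2.8 kHz ≤ fs/2 = 3.11 kHz, appears at 2.8 kHz.
15.38 kHz mod fs = 2.94 kHz.
2.94 kHz ≤ fs/2 = 3.11 kHz, appears at 2.94 kHz.
11.84 kHz mod fs = 5.62 kHz.
5.62 kHz > fs/2 = 3.11 kHz, folds to fs − 5.62 kHz = 0.6 kHz.
4.96 kHz > fs/2 = 3.11 kHz, folds to fs − 4.96 kHz = 1.26 kHz.
4.82 kHz > fs/2 = 3.11 kHz, folds to fs − 4.82 kHz = 1.4 kHz.
Distinct values: {0.6 kHz, 1.26 kHz, 1.4 kHz, 2.8 kHz, 2.94 kHz} → 5.

5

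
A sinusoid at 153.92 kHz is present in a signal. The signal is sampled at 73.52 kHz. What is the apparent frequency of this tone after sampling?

153.92 kHz mod fs = 6.88 kHz.
6.88 kHz ≤ fs/2 = 36.76 kHz, appears at 6.88 kHz.

6.88 kHz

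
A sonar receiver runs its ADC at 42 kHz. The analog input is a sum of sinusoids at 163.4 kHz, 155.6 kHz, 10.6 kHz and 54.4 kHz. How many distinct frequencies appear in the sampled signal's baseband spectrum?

fs/2 = 21 kHz.
163.4 kHz mod fs = 37.4 kHz.
37.4 kHz > fs/2 = 21 kHz, folds to fs − 37.4 kHz = 4.6 kHz.
155.6 kHz mod fs = 29.6 kHz.
29.6 kHz > fs/2 = 21 kHz, folds to fs − 29.6 kHz = 12.4 kHz.
10.6 kHz ≤ fs/2 = 21 kHz, passes unchanged.
54.4 kHz mod fs = 12.4 kHz.
12.4 kHz ≤ fs/2 = 21 kHz, appears at 12.4 kHz.
Distinct values: {4.6 kHz, 10.6 kHz, 12.4 kHz} → 3.

3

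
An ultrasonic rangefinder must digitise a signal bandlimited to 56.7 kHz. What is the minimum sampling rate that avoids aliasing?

113.4 kHz

Nyquist rate = 2 × 56.7 kHz = 113.4 kHz.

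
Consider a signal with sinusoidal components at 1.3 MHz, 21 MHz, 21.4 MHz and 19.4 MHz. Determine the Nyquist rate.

42.8 MHz

Highest-frequency component: 21.4 MHz.
Nyquist rate = 2 × 21.4 MHz = 42.8 MHz.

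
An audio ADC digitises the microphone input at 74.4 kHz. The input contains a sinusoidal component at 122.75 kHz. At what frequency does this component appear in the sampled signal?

122.75 kHz mod fs = 48.35 kHz.
48.35 kHz > fs/2 = 37.2 kHz, folds to fs − 48.35 kHz = 26.05 kHz.

26.05 kHz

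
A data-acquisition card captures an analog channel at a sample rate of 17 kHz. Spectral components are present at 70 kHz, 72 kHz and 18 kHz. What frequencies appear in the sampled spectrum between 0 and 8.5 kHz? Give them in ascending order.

fs/2 = 8.5 kHz.
70 kHz mod fs = 2 kHz.
2 kHz ≤ fs/2 = 8.5 kHz, appears at 2 kHz.
72 kHz mod fs = 4 kHz.
4 kHz ≤ fs/2 = 8.5 kHz, appears at 4 kHz.
18 kHz mod fs = 1 kHz.
1 kHz ≤ fs/2 = 8.5 kHz, appears at 1 kHz.
Distinct values: {1 kHz, 2 kHz, 4 kHz}.

1 kHz, 2 kHz, 4 kHz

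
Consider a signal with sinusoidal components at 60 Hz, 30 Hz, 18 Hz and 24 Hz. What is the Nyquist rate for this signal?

Highest-frequency component: 60 Hz.
Nyquist rate = 2 × 60 Hz = 120 Hz.

120 Hz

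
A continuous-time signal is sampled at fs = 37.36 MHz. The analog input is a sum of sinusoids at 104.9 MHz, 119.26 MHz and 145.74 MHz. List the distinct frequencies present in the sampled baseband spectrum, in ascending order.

3.7 MHz, 7.18 MHz

fs/2 = 18.68 MHz.
104.9 MHz mod fs = 30.18 MHz.
30.18 MHz > fs/2 = 18.68 MHz, folds to fs − 30.18 MHz = 7.18 MHz.
119.26 MHz mod fs = 7.18 MHz.
7.18 MHz ≤ fs/2 = 18.68 MHz, appears at 7.18 MHz.
145.74 MHz mod fs = 33.66 MHz.
33.66 MHz > fs/2 = 18.68 MHz, folds to fs − 33.66 MHz = 3.7 MHz.
Distinct values: {3.7 MHz, 7.18 MHz}.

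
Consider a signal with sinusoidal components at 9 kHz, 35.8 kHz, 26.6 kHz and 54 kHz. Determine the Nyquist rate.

Highest-frequency component: 54 kHz.
Nyquist rate = 2 × 54 kHz = 108 kHz.

108 kHz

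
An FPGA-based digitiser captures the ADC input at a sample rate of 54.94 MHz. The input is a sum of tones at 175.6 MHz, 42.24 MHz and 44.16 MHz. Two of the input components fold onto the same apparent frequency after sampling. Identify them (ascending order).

44.16 MHz, 175.6 MHz

fs/2 = 27.47 MHz.
175.6 MHz mod fs = 10.78 MHz.
10.78 MHz ≤ fs/2 = 27.47 MHz, appears at 10.78 MHz.
42.24 MHz > fs/2 = 27.47 MHz, folds to fs − 42.24 MHz = 12.7 MHz.
44.16 MHz > fs/2 = 27.47 MHz, folds to fs − 44.16 MHz = 10.78 MHz.
44.16 MHz and 175.6 MHz both map to 10.78 MHz.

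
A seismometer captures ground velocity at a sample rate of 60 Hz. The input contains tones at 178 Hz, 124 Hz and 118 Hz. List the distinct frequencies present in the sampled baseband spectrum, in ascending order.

2 Hz, 4 Hz

fs/2 = 30 Hz.
178 Hz mod fs = 58 Hz.
58 Hz > fs/2 = 30 Hz, folds to fs − 58 Hz = 2 Hz.
124 Hz mod fs = 4 Hz.
4 Hz ≤ fs/2 = 30 Hz, appears at 4 Hz.
118 Hz mod fs = 58 Hz.
58 Hz > fs/2 = 30 Hz, folds to fs − 58 Hz = 2 Hz.
Distinct values: {2 Hz, 4 Hz}.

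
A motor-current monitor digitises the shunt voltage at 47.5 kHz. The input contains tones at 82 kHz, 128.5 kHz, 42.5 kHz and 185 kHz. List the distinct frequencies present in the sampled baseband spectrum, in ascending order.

fs/2 = 23.75 kHz.
82 kHz mod fs = 34.5 kHz.
34.5 kHz > fs/2 = 23.75 kHz, folds to fs − 34.5 kHz = 13 kHz.
128.5 kHz mod fs = 33.5 kHz.
33.5 kHz > fs/2 = 23.75 kHz, folds to fs − 33.5 kHz = 14 kHz.
42.5 kHz > fs/2 = 23.75 kHz, folds to fs − 42.5 kHz = 5 kHz.
185 kHz mod fs = 42.5 kHz.
42.5 kHz > fs/2 = 23.75 kHz, folds to fs − 42.5 kHz = 5 kHz.
Distinct values: {5 kHz, 13 kHz, 14 kHz}.

5 kHz, 13 kHz, 14 kHz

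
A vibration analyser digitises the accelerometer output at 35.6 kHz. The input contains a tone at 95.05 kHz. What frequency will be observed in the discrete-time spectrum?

11.75 kHz

95.05 kHz mod fs = 23.85 kHz.
23.85 kHz > fs/2 = 17.8 kHz, folds to fs − 23.85 kHz = 11.75 kHz.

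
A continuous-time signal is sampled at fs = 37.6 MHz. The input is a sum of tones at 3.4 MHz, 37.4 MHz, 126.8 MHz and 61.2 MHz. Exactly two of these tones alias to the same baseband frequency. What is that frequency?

14 MHz

fs/2 = 18.8 MHz.
3.4 MHz ≤ fs/2 = 18.8 MHz, passes unchanged.
37.4 MHz > fs/2 = 18.8 MHz, folds to fs − 37.4 MHz = 0.2 MHz.
126.8 MHz mod fs = 14 MHz.
14 MHz ≤ fs/2 = 18.8 MHz, appears at 14 MHz.
61.2 MHz mod fs = 23.6 MHz.
23.6 MHz > fs/2 = 18.8 MHz, folds to fs − 23.6 MHz = 14 MHz.
61.2 MHz and 126.8 MHz both map to 14 MHz.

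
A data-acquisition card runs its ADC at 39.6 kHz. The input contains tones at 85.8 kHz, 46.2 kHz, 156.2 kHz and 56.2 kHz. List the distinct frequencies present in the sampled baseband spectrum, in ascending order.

fs/2 = 19.8 kHz.
85.8 kHz mod fs = 6.6 kHz.
6.6 kHz ≤ fs/2 = 19.8 kHz, appears at 6.6 kHz.
46.2 kHz mod fs = 6.6 kHz.
6.6 kHz ≤ fs/2 = 19.8 kHz, appears at 6.6 kHz.
156.2 kHz mod fs = 37.4 kHz.
37.4 kHz > fs/2 = 19.8 kHz, folds to fs − 37.4 kHz = 2.2 kHz.
56.2 kHz mod fs = 16.6 kHz.
16.6 kHz ≤ fs/2 = 19.8 kHz, appears at 16.6 kHz.
Distinct values: {2.2 kHz, 6.6 kHz, 16.6 kHz}.

2.2 kHz, 6.6 kHz, 16.6 kHz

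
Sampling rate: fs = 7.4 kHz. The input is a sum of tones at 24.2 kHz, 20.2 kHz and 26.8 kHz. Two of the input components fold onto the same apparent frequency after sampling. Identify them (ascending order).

fs/2 = 3.7 kHz.
24.2 kHz mod fs = 2 kHz.
2 kHz ≤ fs/2 = 3.7 kHz, appears at 2 kHz.
20.2 kHz mod fs = 5.4 kHz.
5.4 kHz > fs/2 = 3.7 kHz, folds to fs − 5.4 kHz = 2 kHz.
26.8 kHz mod fs = 4.6 kHz.
4.6 kHz > fs/2 = 3.7 kHz, folds to fs − 4.6 kHz = 2.8 kHz.
20.2 kHz and 24.2 kHz both map to 2 kHz.

20.2 kHz, 24.2 kHz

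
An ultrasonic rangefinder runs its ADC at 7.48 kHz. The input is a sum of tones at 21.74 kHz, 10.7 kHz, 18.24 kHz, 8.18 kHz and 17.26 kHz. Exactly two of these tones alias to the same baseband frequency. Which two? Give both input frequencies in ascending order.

fs/2 = 3.74 kHz.
21.74 kHz mod fs = 6.78 kHz.
6.78 kHz > fs/2 = 3.74 kHz, folds to fs − 6.78 kHz = 0.7 kHz.
10.7 kHz mod fs = 3.22 kHz.
3.22 kHz ≤ fs/2 = 3.74 kHz, appears at 3.22 kHz.
18.24 kHz mod fs = 3.28 kHz.
3.28 kHz ≤ fs/2 = 3.74 kHz, appears at 3.28 kHz.
8.18 kHz mod fs = 0.7 kHz.
0.7 kHz ≤ fs/2 = 3.74 kHz, appears at 0.7 kHz.
17.26 kHz mod fs = 2.3 kHz.
2.3 kHz ≤ fs/2 = 3.74 kHz, appears at 2.3 kHz.
8.18 kHz and 21.74 kHz both map to 0.7 kHz.

8.18 kHz, 21.74 kHz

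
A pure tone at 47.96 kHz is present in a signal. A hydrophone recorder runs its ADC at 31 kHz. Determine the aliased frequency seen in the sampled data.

47.96 kHz mod fs = 16.96 kHz.
16.96 kHz > fs/2 = 15.5 kHz, folds to fs − 16.96 kHz = 14.04 kHz.

14.04 kHz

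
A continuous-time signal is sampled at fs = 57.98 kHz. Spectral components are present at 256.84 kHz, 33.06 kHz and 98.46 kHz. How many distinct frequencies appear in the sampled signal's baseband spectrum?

fs/2 = 28.99 kHz.
256.84 kHz mod fs = 24.92 kHz.
24.92 kHz ≤ fs/2 = 28.99 kHz, appears at 24.92 kHz.
33.06 kHz > fs/2 = 28.99 kHz, folds to fs − 33.06 kHz = 24.92 kHz.
98.46 kHz mod fs = 40.48 kHz.
40.48 kHz > fs/2 = 28.99 kHz, folds to fs − 40.48 kHz = 17.5 kHz.
Distinct values: {17.5 kHz, 24.92 kHz} → 2.

2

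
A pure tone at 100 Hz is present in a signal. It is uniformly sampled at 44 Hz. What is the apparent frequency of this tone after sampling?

100 Hz mod fs = 12 Hz.
12 Hz ≤ fs/2 = 22 Hz, appears at 12 Hz.

12 Hz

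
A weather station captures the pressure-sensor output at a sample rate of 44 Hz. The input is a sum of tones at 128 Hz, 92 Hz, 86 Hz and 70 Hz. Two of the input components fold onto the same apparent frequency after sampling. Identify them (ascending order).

fs/2 = 22 Hz.
128 Hz mod fs = 40 Hz.
40 Hz > fs/2 = 22 Hz, folds to fs − 40 Hz = 4 Hz.
92 Hz mod fs = 4 Hz.
4 Hz ≤ fs/2 = 22 Hz, appears at 4 Hz.
86 Hz mod fs = 42 Hz.
42 Hz > fs/2 = 22 Hz, folds to fs − 42 Hz = 2 Hz.
70 Hz mod fs = 26 Hz.
26 Hz > fs/2 = 22 Hz, folds to fs − 26 Hz = 18 Hz.
92 Hz and 128 Hz both map to 4 Hz.

92 Hz, 128 Hz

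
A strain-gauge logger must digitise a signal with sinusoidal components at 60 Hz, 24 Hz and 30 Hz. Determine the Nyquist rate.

120 Hz

Highest-frequency component: 60 Hz.
Nyquist rate = 2 × 60 Hz = 120 Hz.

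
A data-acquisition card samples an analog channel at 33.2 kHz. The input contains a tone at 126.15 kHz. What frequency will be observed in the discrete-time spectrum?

126.15 kHz mod fs = 26.55 kHz.
26.55 kHz > fs/2 = 16.6 kHz, folds to fs − 26.55 kHz = 6.65 kHz.

6.65 kHz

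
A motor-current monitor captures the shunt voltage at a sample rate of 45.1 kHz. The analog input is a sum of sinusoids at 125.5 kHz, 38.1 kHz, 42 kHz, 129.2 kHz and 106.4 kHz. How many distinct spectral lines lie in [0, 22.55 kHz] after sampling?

fs/2 = 22.55 kHz.
125.5 kHz mod fs = 35.3 kHz.
35.3 kHz > fs/2 = 22.55 kHz, folds to fs − 35.3 kHz = 9.8 kHz.
38.1 kHz > fs/2 = 22.55 kHz, folds to fs − 38.1 kHz = 7 kHz.
42 kHz > fs/2 = 22.55 kHz, folds to fs − 42 kHz = 3.1 kHz.
129.2 kHz mod fs = 39 kHz.
39 kHz > fs/2 = 22.55 kHz, folds to fs − 39 kHz = 6.1 kHz.
106.4 kHz mod fs = 16.2 kHz.
16.2 kHz ≤ fs/2 = 22.55 kHz, appears at 16.2 kHz.
Distinct values: {3.1 kHz, 6.1 kHz, 7 kHz, 9.8 kHz, 16.2 kHz} → 5.

5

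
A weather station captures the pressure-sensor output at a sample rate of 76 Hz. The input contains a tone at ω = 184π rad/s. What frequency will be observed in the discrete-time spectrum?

ω = 184π rad/s → f = ω/(2π) = 92 Hz.
92 Hz mod fs = 16 Hz.
16 Hz ≤ fs/2 = 38 Hz, appears at 16 Hz.

16 Hz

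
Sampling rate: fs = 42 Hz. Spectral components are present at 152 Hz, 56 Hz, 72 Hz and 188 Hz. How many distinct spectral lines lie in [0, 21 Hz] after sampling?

4

fs/2 = 21 Hz.
152 Hz mod fs = 26 Hz.
26 Hz > fs/2 = 21 Hz, folds to fs − 26 Hz = 16 Hz.
56 Hz mod fs = 14 Hz.
14 Hz ≤ fs/2 = 21 Hz, appears at 14 Hz.
72 Hz mod fs = 30 Hz.
30 Hz > fs/2 = 21 Hz, folds to fs − 30 Hz = 12 Hz.
188 Hz mod fs = 20 Hz.
20 Hz ≤ fs/2 = 21 Hz, appears at 20 Hz.
Distinct values: {12 Hz, 14 Hz, 16 Hz, 20 Hz} → 4.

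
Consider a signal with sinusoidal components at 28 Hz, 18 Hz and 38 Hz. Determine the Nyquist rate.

Highest-frequency component: 38 Hz.
Nyquist rate = 2 × 38 Hz = 76 Hz.

76 Hz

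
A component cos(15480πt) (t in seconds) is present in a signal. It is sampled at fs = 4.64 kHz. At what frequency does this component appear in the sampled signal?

ω = 15480π rad/s → f = ω/(2π) = 7740 Hz = 7.74 kHz.
7.74 kHz mod fs = 3.1 kHz.
3.1 kHz > fs/2 = 2.32 kHz, folds to fs − 3.1 kHz = 1.54 kHz.

1.54 kHz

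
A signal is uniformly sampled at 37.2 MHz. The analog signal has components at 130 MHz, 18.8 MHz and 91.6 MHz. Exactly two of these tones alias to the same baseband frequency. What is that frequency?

fs/2 = 18.6 MHz.
130 MHz mod fs = 18.4 MHz.
18.4 MHz ≤ fs/2 = 18.6 MHz, appears at 18.4 MHz.
18.8 MHz > fs/2 = 18.6 MHz, folds to fs − 18.8 MHz = 18.4 MHz.
91.6 MHz mod fs = 17.2 MHz.
17.2 MHz ≤ fs/2 = 18.6 MHz, appears at 17.2 MHz.
18.8 MHz and 130 MHz both map to 18.4 MHz.

18.4 MHz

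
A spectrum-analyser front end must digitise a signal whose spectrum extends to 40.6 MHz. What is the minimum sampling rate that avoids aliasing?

Nyquist rate = 2 × 40.6 MHz = 81.2 MHz.

81.2 MHz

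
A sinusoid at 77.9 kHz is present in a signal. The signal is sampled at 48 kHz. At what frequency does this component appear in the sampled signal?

77.9 kHz mod fs = 29.9 kHz.
29.9 kHz > fs/2 = 24 kHz, folds to fs − 29.9 kHz = 18.1 kHz.

18.1 kHz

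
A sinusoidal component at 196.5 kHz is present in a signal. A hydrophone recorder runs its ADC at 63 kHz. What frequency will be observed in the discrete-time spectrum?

196.5 kHz mod fs = 7.5 kHz.
7.5 kHz ≤ fs/2 = 31.5 kHz, appears at 7.5 kHz.

7.5 kHz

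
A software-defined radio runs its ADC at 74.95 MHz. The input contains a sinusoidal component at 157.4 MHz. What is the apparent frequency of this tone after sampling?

7.5 MHz

157.4 MHz mod fs = 7.5 MHz.
7.5 MHz ≤ fs/2 = 37.475 MHz, appears at 7.5 MHz.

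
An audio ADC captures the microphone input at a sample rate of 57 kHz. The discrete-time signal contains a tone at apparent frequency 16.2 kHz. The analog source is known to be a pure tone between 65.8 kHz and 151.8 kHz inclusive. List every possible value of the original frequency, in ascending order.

Frequencies that alias to 16.2 kHz are k·fs ± 16.2 kHz for integer k ≥ 0.
k=0: 16.2 kHz.
k=1: 40.8 kHz, 73.2 kHz.
k=2: 97.8 kHz, 130.2 kHz.
k=3: 154.8 kHz, 187.2 kHz.
Within [65.8 kHz, 151.8 kHz]: 73.2 kHz, 97.8 kHz, 130.2 kHz.

73.2 kHz, 97.8 kHz, 130.2 kHz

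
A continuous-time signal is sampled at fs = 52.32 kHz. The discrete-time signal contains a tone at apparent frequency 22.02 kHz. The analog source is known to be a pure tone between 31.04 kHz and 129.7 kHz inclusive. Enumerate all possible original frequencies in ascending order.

Frequencies that alias to 22.02 kHz are k·fs ± 22.02 kHz for integer k ≥ 0.
k=0: 22.02 kHz.
k=1: 30.3 kHz, 74.34 kHz.
k=2: 82.62 kHz, 126.66 kHz.
k=3: 134.94 kHz, 178.98 kHz.
Within [31.04 kHz, 129.7 kHz]: 74.34 kHz, 82.62 kHz, 126.66 kHz.

74.34 kHz, 82.62 kHz, 126.66 kHz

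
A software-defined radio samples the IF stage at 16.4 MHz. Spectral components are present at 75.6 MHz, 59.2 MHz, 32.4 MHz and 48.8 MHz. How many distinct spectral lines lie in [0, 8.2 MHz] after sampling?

fs/2 = 8.2 MHz.
75.6 MHz mod fs = 10 MHz.
10 MHz > fs/2 = 8.2 MHz, folds to fs − 10 MHz = 6.4 MHz.
59.2 MHz mod fs = 10 MHz.
10 MHz > fs/2 = 8.2 MHz, folds to fs − 10 MHz = 6.4 MHz.
32.4 MHz mod fs = 16 MHz.
16 MHz > fs/2 = 8.2 MHz, folds to fs − 16 MHz = 0.4 MHz.
48.8 MHz mod fs = 16 MHz.
16 MHz > fs/2 = 8.2 MHz, folds to fs − 16 MHz = 0.4 MHz.
Distinct values: {0.4 MHz, 6.4 MHz} → 2.

2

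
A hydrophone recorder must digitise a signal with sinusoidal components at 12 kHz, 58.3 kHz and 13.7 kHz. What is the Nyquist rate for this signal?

Highest-frequency component: 58.3 kHz.
Nyquist rate = 2 × 58.3 kHz = 116.6 kHz.

116.6 kHz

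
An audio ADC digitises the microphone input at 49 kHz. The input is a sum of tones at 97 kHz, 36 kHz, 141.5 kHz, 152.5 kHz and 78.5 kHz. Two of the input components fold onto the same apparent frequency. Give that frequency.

fs/2 = 24.5 kHz.
97 kHz mod fs = 48 kHz.
48 kHz > fs/2 = 24.5 kHz, folds to fs − 48 kHz = 1 kHz.
36 kHz > fs/2 = 24.5 kHz, folds to fs − 36 kHz = 13 kHz.
141.5 kHz mod fs = 43.5 kHz.
43.5 kHz > fs/2 = 24.5 kHz, folds to fs − 43.5 kHz = 5.5 kHz.
152.5 kHz mod fs = 5.5 kHz.
5.5 kHz ≤ fs/2 = 24.5 kHz, appears at 5.5 kHz.
78.5 kHz mod fs = 29.5 kHz.
29.5 kHz > fs/2 = 24.5 kHz, folds to fs − 29.5 kHz = 19.5 kHz.
141.5 kHz and 152.5 kHz both map to 5.5 kHz.

5.5 kHz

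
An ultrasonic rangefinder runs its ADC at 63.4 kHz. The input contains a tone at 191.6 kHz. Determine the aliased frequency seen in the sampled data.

1.4 kHz

191.6 kHz mod fs = 1.4 kHz.
1.4 kHz ≤ fs/2 = 31.7 kHz, appears at 1.4 kHz.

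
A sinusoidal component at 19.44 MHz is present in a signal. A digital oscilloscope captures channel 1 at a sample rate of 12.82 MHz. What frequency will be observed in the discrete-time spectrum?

19.44 MHz mod fs = 6.62 MHz.
6.62 MHz > fs/2 = 6.41 MHz, folds to fs − 6.62 MHz = 6.2 MHz.

6.2 MHz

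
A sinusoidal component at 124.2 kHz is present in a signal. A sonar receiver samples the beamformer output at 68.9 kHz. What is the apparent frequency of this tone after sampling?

124.2 kHz mod fs = 55.3 kHz.
55.3 kHz > fs/2 = 34.45 kHz, folds to fs − 55.3 kHz = 13.6 kHz.

13.6 kHz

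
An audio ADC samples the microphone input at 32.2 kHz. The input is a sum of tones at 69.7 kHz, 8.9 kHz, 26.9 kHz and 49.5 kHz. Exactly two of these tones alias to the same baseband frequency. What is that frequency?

5.3 kHz

fs/2 = 16.1 kHz.
69.7 kHz mod fs = 5.3 kHz.
5.3 kHz ≤ fs/2 = 16.1 kHz, appears at 5.3 kHz.
8.9 kHz ≤ fs/2 = 16.1 kHz, passes unchanged.
26.9 kHz > fs/2 = 16.1 kHz, folds to fs − 26.9 kHz = 5.3 kHz.
49.5 kHz mod fs = 17.3 kHz.
17.3 kHz > fs/2 = 16.1 kHz, folds to fs − 17.3 kHz = 14.9 kHz.
26.9 kHz and 69.7 kHz both map to 5.3 kHz.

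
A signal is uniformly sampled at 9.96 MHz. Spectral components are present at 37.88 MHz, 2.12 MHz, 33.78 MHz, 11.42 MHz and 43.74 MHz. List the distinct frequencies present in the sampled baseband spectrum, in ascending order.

fs/2 = 4.98 MHz.
37.88 MHz mod fs = 8 MHz.
8 MHz > fs/2 = 4.98 MHz, folds to fs − 8 MHz = 1.96 MHz.
2.12 MHz ≤ fs/2 = 4.98 MHz, passes unchanged.
33.78 MHz mod fs = 3.9 MHz.
3.9 MHz ≤ fs/2 = 4.98 MHz, appears at 3.9 MHz.
11.42 MHz mod fs = 1.46 MHz.
1.46 MHz ≤ fs/2 = 4.98 MHz, appears at 1.46 MHz.
43.74 MHz mod fs = 3.9 MHz.
3.9 MHz ≤ fs/2 = 4.98 MHz, appears at 3.9 MHz.
Distinct values: {1.46 MHz, 1.96 MHz, 2.12 MHz, 3.9 MHz}.

1.46 MHz, 1.96 MHz, 2.12 MHz, 3.9 MHz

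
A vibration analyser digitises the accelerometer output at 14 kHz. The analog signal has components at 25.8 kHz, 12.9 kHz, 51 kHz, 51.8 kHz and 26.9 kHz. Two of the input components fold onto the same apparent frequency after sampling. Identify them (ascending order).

12.9 kHz, 26.9 kHz

fs/2 = 7 kHz.
25.8 kHz mod fs = 11.8 kHz.
11.8 kHz > fs/2 = 7 kHz, folds to fs − 11.8 kHz = 2.2 kHz.
12.9 kHz > fs/2 = 7 kHz, folds to fs − 12.9 kHz = 1.1 kHz.
51 kHz mod fs = 9 kHz.
9 kHz > fs/2 = 7 kHz, folds to fs − 9 kHz = 5 kHz.
51.8 kHz mod fs = 9.8 kHz.
9.8 kHz > fs/2 = 7 kHz, folds to fs − 9.8 kHz = 4.2 kHz.
26.9 kHz mod fs = 12.9 kHz.
12.9 kHz > fs/2 = 7 kHz, folds to fs − 12.9 kHz = 1.1 kHz.
12.9 kHz and 26.9 kHz both map to 1.1 kHz.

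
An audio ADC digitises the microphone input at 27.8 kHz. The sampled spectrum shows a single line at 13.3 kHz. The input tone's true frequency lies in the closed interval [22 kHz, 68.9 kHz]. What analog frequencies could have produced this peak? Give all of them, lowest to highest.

Frequencies that alias to 13.3 kHz are k·fs ± 13.3 kHz for integer k ≥ 0.
k=0: 13.3 kHz.
k=1: 14.5 kHz, 41.1 kHz.
k=2: 42.3 kHz, 68.9 kHz.
k=3: 70.1 kHz, 96.7 kHz.
Within [22 kHz, 68.9 kHz]: 41.1 kHz, 42.3 kHz, 68.9 kHz.

41.1 kHz, 42.3 kHz, 68.9 kHz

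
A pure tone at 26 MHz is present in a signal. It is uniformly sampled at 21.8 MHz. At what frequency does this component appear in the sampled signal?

26 MHz mod fs = 4.2 MHz.
4.2 MHz ≤ fs/2 = 10.9 MHz, appears at 4.2 MHz.

4.2 MHz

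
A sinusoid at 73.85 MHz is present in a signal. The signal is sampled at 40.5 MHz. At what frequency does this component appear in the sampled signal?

73.85 MHz mod fs = 33.35 MHz.
33.35 MHz > fs/2 = 20.25 MHz, folds to fs − 33.35 MHz = 7.15 MHz.

7.15 MHz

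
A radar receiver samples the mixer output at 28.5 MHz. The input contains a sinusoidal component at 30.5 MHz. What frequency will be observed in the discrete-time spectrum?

30.5 MHz mod fs = 2 MHz.
2 MHz ≤ fs/2 = 14.25 MHz, appears at 2 MHz.

2 MHz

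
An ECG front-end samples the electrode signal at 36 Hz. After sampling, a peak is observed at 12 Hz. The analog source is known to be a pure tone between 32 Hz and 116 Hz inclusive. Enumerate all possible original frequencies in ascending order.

48 Hz, 60 Hz, 84 Hz, 96 Hz

Frequencies that alias to 12 Hz are k·fs ± 12 Hz for integer k ≥ 0.
k=0: 12 Hz.
k=1: 24 Hz, 48 Hz.
k=2: 60 Hz, 84 Hz.
k=3: 96 Hz, 120 Hz.
k=4: 132 Hz, 156 Hz.
Within [32 Hz, 116 Hz]: 48 Hz, 60 Hz, 84 Hz, 96 Hz.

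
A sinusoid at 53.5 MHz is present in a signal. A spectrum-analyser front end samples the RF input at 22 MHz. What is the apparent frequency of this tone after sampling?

9.5 MHz

53.5 MHz mod fs = 9.5 MHz.
9.5 MHz ≤ fs/2 = 11 MHz, appears at 9.5 MHz.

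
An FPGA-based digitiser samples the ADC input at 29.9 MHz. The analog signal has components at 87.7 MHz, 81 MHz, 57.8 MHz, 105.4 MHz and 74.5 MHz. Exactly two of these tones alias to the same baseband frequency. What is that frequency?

2 MHz

fs/2 = 14.95 MHz.
87.7 MHz mod fs = 27.9 MHz.
27.9 MHz > fs/2 = 14.95 MHz, folds to fs − 27.9 MHz = 2 MHz.
81 MHz mod fs = 21.2 MHz.
21.2 MHz > fs/2 = 14.95 MHz, folds to fs − 21.2 MHz = 8.7 MHz.
57.8 MHz mod fs = 27.9 MHz.
27.9 MHz > fs/2 = 14.95 MHz, folds to fs − 27.9 MHz = 2 MHz.
105.4 MHz mod fs = 15.7 MHz.
15.7 MHz > fs/2 = 14.95 MHz, folds to fs − 15.7 MHz = 14.2 MHz.
74.5 MHz mod fs = 14.7 MHz.
14.7 MHz ≤ fs/2 = 14.95 MHz, appears at 14.7 MHz.
57.8 MHz and 87.7 MHz both map to 2 MHz.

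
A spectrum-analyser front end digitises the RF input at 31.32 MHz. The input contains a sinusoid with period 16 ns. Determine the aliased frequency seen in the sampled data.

T = 16 ns → f = 1/T = 62.5 MHz.
62.5 MHz mod fs = 31.18 MHz.
31.18 MHz > fs/2 = 15.66 MHz, folds to fs − 31.18 MHz = 0.14 MHz.

0.14 MHz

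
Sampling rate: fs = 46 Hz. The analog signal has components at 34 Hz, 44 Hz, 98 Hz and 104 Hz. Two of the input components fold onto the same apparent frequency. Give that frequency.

fs/2 = 23 Hz.
34 Hz > fs/2 = 23 Hz, folds to fs − 34 Hz = 12 Hz.
44 Hz > fs/2 = 23 Hz, folds to fs − 44 Hz = 2 Hz.
98 Hz mod fs = 6 Hz.
6 Hz ≤ fs/2 = 23 Hz, appears at 6 Hz.
104 Hz mod fs = 12 Hz.
12 Hz ≤ fs/2 = 23 Hz, appears at 12 Hz.
34 Hz and 104 Hz both map to 12 Hz.

12 Hz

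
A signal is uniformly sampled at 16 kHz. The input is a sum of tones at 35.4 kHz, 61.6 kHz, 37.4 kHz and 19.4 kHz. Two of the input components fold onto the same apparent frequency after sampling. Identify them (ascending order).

fs/2 = 8 kHz.
35.4 kHz mod fs = 3.4 kHz.
3.4 kHz ≤ fs/2 = 8 kHz, appears at 3.4 kHz.
61.6 kHz mod fs = 13.6 kHz.
13.6 kHz > fs/2 = 8 kHz, folds to fs − 13.6 kHz = 2.4 kHz.
37.4 kHz mod fs = 5.4 kHz.
5.4 kHz ≤ fs/2 = 8 kHz, appears at 5.4 kHz.
19.4 kHz mod fs = 3.4 kHz.
3.4 kHz ≤ fs/2 = 8 kHz, appears at 3.4 kHz.
19.4 kHz and 35.4 kHz both map to 3.4 kHz.

19.4 kHz, 35.4 kHz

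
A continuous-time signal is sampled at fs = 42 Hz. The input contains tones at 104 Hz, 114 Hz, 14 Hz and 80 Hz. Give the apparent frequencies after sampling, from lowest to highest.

4 Hz, 12 Hz, 14 Hz, 20 Hz

fs/2 = 21 Hz.
104 Hz mod fs = 20 Hz.
20 Hz ≤ fs/2 = 21 Hz, appears at 20 Hz.
114 Hz mod fs = 30 Hz.
30 Hz > fs/2 = 21 Hz, folds to fs − 30 Hz = 12 Hz.
14 Hz ≤ fs/2 = 21 Hz, passes unchanged.
80 Hz mod fs = 38 Hz.
38 Hz > fs/2 = 21 Hz, folds to fs − 38 Hz = 4 Hz.
Distinct values: {4 Hz, 12 Hz, 14 Hz, 20 Hz}.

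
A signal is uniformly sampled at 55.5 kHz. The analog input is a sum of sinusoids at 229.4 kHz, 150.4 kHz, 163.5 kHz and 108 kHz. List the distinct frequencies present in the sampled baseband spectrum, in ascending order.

fs/2 = 27.75 kHz.
229.4 kHz mod fs = 7.4 kHz.
7.4 kHz ≤ fs/2 = 27.75 kHz, appears at 7.4 kHz.
150.4 kHz mod fs = 39.4 kHz.
39.4 kHz > fs/2 = 27.75 kHz, folds to fs − 39.4 kHz = 16.1 kHz.
163.5 kHz mod fs = 52.5 kHz.
52.5 kHz > fs/2 = 27.75 kHz, folds to fs − 52.5 kHz = 3 kHz.
108 kHz mod fs = 52.5 kHz.
52.5 kHz > fs/2 = 27.75 kHz, folds to fs − 52.5 kHz = 3 kHz.
Distinct values: {3 kHz, 7.4 kHz, 16.1 kHz}.

3 kHz, 7.4 kHz, 16.1 kHz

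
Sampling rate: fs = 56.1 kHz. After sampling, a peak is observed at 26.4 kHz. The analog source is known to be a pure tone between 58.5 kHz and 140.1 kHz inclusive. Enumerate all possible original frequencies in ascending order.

82.5 kHz, 85.8 kHz, 138.6 kHz

Frequencies that alias to 26.4 kHz are k·fs ± 26.4 kHz for integer k ≥ 0.
k=0: 26.4 kHz.
k=1: 29.7 kHz, 82.5 kHz.
k=2: 85.8 kHz, 138.6 kHz.
k=3: 141.9 kHz, 194.7 kHz.
Within [58.5 kHz, 140.1 kHz]: 82.5 kHz, 85.8 kHz, 138.6 kHz.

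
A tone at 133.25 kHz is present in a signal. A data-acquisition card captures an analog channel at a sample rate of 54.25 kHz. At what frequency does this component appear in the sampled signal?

24.75 kHz

133.25 kHz mod fs = 24.75 kHz.
24.75 kHz ≤ fs/2 = 27.125 kHz, appears at 24.75 kHz.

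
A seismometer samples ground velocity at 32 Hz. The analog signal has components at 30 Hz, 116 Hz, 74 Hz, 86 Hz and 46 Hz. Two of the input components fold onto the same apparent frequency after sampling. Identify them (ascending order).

74 Hz, 86 Hz

fs/2 = 16 Hz.
30 Hz > fs/2 = 16 Hz, folds to fs − 30 Hz = 2 Hz.
116 Hz mod fs = 20 Hz.
20 Hz > fs/2 = 16 Hz, folds to fs − 20 Hz = 12 Hz.
74 Hz mod fs = 10 Hz.
10 Hz ≤ fs/2 = 16 Hz, appears at 10 Hz.
86 Hz mod fs = 22 Hz.
22 Hz > fs/2 = 16 Hz, folds to fs − 22 Hz = 10 Hz.
46 Hz mod fs = 14 Hz.
14 Hz ≤ fs/2 = 16 Hz, appears at 14 Hz.
74 Hz and 86 Hz both map to 10 Hz.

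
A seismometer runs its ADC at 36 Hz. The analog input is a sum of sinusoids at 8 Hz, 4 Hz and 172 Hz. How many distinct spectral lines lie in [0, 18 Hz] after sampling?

2

fs/2 = 18 Hz.
8 Hz ≤ fs/2 = 18 Hz, passes unchanged.
4 Hz ≤ fs/2 = 18 Hz, passes unchanged.
172 Hz mod fs = 28 Hz.
28 Hz > fs/2 = 18 Hz, folds to fs − 28 Hz = 8 Hz.
Distinct values: {4 Hz, 8 Hz} → 2.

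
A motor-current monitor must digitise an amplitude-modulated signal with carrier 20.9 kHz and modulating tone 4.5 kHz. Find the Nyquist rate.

50.8 kHz

AM sidebands sit at fc ± fm = 16.4 kHz and 25.4 kHz.
Highest-frequency component: 25.4 kHz.
Nyquist rate = 2 × 25.4 kHz = 50.8 kHz.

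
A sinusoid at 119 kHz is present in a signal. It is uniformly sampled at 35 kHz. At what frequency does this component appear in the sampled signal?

14 kHz

119 kHz mod fs = 14 kHz.
14 kHz ≤ fs/2 = 17.5 kHz, appears at 14 kHz.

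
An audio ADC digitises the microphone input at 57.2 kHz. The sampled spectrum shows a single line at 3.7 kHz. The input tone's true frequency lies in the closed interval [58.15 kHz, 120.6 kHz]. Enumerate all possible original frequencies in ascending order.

60.9 kHz, 110.7 kHz, 118.1 kHz

Frequencies that alias to 3.7 kHz are k·fs ± 3.7 kHz for integer k ≥ 0.
k=0: 3.7 kHz.
k=1: 53.5 kHz, 60.9 kHz.
k=2: 110.7 kHz, 118.1 kHz.
k=3: 167.9 kHz, 175.3 kHz.
Within [58.15 kHz, 120.6 kHz]: 60.9 kHz, 110.7 kHz, 118.1 kHz.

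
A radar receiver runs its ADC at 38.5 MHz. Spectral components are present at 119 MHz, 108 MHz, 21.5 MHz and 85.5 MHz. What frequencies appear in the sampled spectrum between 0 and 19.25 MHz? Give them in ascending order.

3.5 MHz, 7.5 MHz, 8.5 MHz, 17 MHz

fs/2 = 19.25 MHz.
119 MHz mod fs = 3.5 MHz.
3.5 MHz ≤ fs/2 = 19.25 MHz, appears at 3.5 MHz.
108 MHz mod fs = 31 MHz.
31 MHz > fs/2 = 19.25 MHz, folds to fs − 31 MHz = 7.5 MHz.
21.5 MHz > fs/2 = 19.25 MHz, folds to fs − 21.5 MHz = 17 MHz.
85.5 MHz mod fs = 8.5 MHz.
8.5 MHz ≤ fs/2 = 19.25 MHz, appears at 8.5 MHz.
Distinct values: {3.5 MHz, 7.5 MHz, 8.5 MHz, 17 MHz}.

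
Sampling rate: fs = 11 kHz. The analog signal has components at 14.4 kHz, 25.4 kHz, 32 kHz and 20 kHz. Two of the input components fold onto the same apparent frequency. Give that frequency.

fs/2 = 5.5 kHz.
14.4 kHz mod fs = 3.4 kHz.
3.4 kHz ≤ fs/2 = 5.5 kHz, appears at 3.4 kHz.
25.4 kHz mod fs = 3.4 kHz.
3.4 kHz ≤ fs/2 = 5.5 kHz, appears at 3.4 kHz.
32 kHz mod fs = 10 kHz.
10 kHz > fs/2 = 5.5 kHz, folds to fs − 10 kHz = 1 kHz.
20 kHz mod fs = 9 kHz.
9 kHz > fs/2 = 5.5 kHz, folds to fs − 9 kHz = 2 kHz.
14.4 kHz and 25.4 kHz both map to 3.4 kHz.

3.4 kHz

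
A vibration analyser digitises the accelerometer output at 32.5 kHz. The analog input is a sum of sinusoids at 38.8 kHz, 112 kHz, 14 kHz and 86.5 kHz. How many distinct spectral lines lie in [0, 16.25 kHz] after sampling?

fs/2 = 16.25 kHz.
38.8 kHz mod fs = 6.3 kHz.
6.3 kHz ≤ fs/2 = 16.25 kHz, appears at 6.3 kHz.
112 kHz mod fs = 14.5 kHz.
14.5 kHz ≤ fs/2 = 16.25 kHz, appears at 14.5 kHz.
14 kHz ≤ fs/2 = 16.25 kHz, passes unchanged.
86.5 kHz mod fs = 21.5 kHz.
21.5 kHz > fs/2 = 16.25 kHz, folds to fs − 21.5 kHz = 11 kHz.
Distinct values: {6.3 kHz, 11 kHz, 14 kHz, 14.5 kHz} → 4.

4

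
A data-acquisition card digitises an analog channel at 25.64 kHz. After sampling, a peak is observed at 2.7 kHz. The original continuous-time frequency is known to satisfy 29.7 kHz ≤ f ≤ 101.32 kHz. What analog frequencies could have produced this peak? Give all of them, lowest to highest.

48.58 kHz, 53.98 kHz, 74.22 kHz, 79.62 kHz, 99.86 kHz

Frequencies that alias to 2.7 kHz are k·fs ± 2.7 kHz for integer k ≥ 0.
k=0: 2.7 kHz.
k=1: 22.94 kHz, 28.34 kHz.
k=2: 48.58 kHz, 53.98 kHz.
k=3: 74.22 kHz, 79.62 kHz.
k=4: 99.86 kHz, 105.26 kHz.
k=5: 125.5 kHz, 130.9 kHz.
Within [29.7 kHz, 101.32 kHz]: 48.58 kHz, 53.98 kHz, 74.22 kHz, 79.62 kHz, 99.86 kHz.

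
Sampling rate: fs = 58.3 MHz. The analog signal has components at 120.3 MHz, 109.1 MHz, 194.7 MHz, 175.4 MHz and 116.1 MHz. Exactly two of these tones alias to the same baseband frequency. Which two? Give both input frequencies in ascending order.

116.1 MHz, 175.4 MHz

fs/2 = 29.15 MHz.
120.3 MHz mod fs = 3.7 MHz.
3.7 MHz ≤ fs/2 = 29.15 MHz, appears at 3.7 MHz.
109.1 MHz mod fs = 50.8 MHz.
50.8 MHz > fs/2 = 29.15 MHz, folds to fs − 50.8 MHz = 7.5 MHz.
194.7 MHz mod fs = 19.8 MHz.
19.8 MHz ≤ fs/2 = 29.15 MHz, appears at 19.8 MHz.
175.4 MHz mod fs = 0.5 MHz.
0.5 MHz ≤ fs/2 = 29.15 MHz, appears at 0.5 MHz.
116.1 MHz mod fs = 57.8 MHz.
57.8 MHz > fs/2 = 29.15 MHz, folds to fs − 57.8 MHz = 0.5 MHz.
116.1 MHz and 175.4 MHz both map to 0.5 MHz.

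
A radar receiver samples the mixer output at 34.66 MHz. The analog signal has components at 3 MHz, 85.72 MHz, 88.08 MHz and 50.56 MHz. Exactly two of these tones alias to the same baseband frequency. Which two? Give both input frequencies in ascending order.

fs/2 = 17.33 MHz.
3 MHz ≤ fs/2 = 17.33 MHz, passes unchanged.
85.72 MHz mod fs = 16.4 MHz.
16.4 MHz ≤ fs/2 = 17.33 MHz, appears at 16.4 MHz.
88.08 MHz mod fs = 18.76 MHz.
18.76 MHz > fs/2 = 17.33 MHz, folds to fs − 18.76 MHz = 15.9 MHz.
50.56 MHz mod fs = 15.9 MHz.
15.9 MHz ≤ fs/2 = 17.33 MHz, appears at 15.9 MHz.
50.56 MHz and 88.08 MHz both map to 15.9 MHz.

50.56 MHz, 88.08 MHz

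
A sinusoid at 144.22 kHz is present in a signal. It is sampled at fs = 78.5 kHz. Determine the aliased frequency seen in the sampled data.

12.78 kHz

144.22 kHz mod fs = 65.72 kHz.
65.72 kHz > fs/2 = 39.25 kHz, folds to fs − 65.72 kHz = 12.78 kHz.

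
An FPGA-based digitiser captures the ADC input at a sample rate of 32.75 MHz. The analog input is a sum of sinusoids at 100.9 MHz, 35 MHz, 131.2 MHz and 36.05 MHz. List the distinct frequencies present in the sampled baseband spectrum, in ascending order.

0.2 MHz, 2.25 MHz, 2.65 MHz, 3.3 MHz

fs/2 = 16.375 MHz.
100.9 MHz mod fs = 2.65 MHz.
2.65 MHz ≤ fs/2 = 16.375 MHz, appears at 2.65 MHz.
35 MHz mod fs = 2.25 MHz.
2.25 MHz ≤ fs/2 = 16.375 MHz, appears at 2.25 MHz.
131.2 MHz mod fs = 0.2 MHz.
0.2 MHz ≤ fs/2 = 16.375 MHz, appears at 0.2 MHz.
36.05 MHz mod fs = 3.3 MHz.
3.3 MHz ≤ fs/2 = 16.375 MHz, appears at 3.3 MHz.
Distinct values: {0.2 MHz, 2.25 MHz, 2.65 MHz, 3.3 MHz}.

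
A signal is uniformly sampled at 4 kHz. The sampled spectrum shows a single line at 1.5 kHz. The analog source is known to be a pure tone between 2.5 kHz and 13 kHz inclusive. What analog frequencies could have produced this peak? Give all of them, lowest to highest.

2.5 kHz, 5.5 kHz, 6.5 kHz, 9.5 kHz, 10.5 kHz

Frequencies that alias to 1.5 kHz are k·fs ± 1.5 kHz for integer k ≥ 0.
k=0: 1.5 kHz.
k=1: 2.5 kHz, 5.5 kHz.
k=2: 6.5 kHz, 9.5 kHz.
k=3: 10.5 kHz, 13.5 kHz.
k=4: 14.5 kHz, 17.5 kHz.
Within [2.5 kHz, 13 kHz]: 2.5 kHz, 5.5 kHz, 6.5 kHz, 9.5 kHz, 10.5 kHz.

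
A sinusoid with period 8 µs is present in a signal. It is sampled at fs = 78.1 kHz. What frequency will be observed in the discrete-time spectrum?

31.2 kHz

T = 8 µs → f = 1/T = 125 kHz.
125 kHz mod fs = 46.9 kHz.
46.9 kHz > fs/2 = 39.05 kHz, folds to fs − 46.9 kHz = 31.2 kHz.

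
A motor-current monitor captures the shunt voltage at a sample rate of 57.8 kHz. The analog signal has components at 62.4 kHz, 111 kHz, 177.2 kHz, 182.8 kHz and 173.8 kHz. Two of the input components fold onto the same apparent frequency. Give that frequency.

4.6 kHz

fs/2 = 28.9 kHz.
62.4 kHz mod fs = 4.6 kHz.
4.6 kHz ≤ fs/2 = 28.9 kHz, appears at 4.6 kHz.
111 kHz mod fs = 53.2 kHz.
53.2 kHz > fs/2 = 28.9 kHz, folds to fs − 53.2 kHz = 4.6 kHz.
177.2 kHz mod fs = 3.8 kHz.
3.8 kHz ≤ fs/2 = 28.9 kHz, appears at 3.8 kHz.
182.8 kHz mod fs = 9.4 kHz.
9.4 kHz ≤ fs/2 = 28.9 kHz, appears at 9.4 kHz.
173.8 kHz mod fs = 0.4 kHz.
0.4 kHz ≤ fs/2 = 28.9 kHz, appears at 0.4 kHz.
62.4 kHz and 111 kHz both map to 4.6 kHz.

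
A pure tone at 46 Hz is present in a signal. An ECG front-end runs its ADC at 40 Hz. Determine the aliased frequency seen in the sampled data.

46 Hz mod fs = 6 Hz.
6 Hz ≤ fs/2 = 20 Hz, appears at 6 Hz.

6 Hz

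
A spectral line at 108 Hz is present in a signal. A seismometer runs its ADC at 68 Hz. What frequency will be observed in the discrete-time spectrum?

28 Hz

108 Hz mod fs = 40 Hz.
40 Hz > fs/2 = 34 Hz, folds to fs − 40 Hz = 28 Hz.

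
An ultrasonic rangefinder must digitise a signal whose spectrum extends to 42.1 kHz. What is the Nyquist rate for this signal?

84.2 kHz

Nyquist rate = 2 × 42.1 kHz = 84.2 kHz.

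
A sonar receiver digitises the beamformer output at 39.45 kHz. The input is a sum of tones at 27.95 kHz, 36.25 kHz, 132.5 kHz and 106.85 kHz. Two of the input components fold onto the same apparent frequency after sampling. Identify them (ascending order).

fs/2 = 19.725 kHz.
27.95 kHz > fs/2 = 19.725 kHz, folds to fs − 27.95 kHz = 11.5 kHz.
36.25 kHz > fs/2 = 19.725 kHz, folds to fs − 36.25 kHz = 3.2 kHz.
132.5 kHz mod fs = 14.15 kHz.
14.15 kHz ≤ fs/2 = 19.725 kHz, appears at 14.15 kHz.
106.85 kHz mod fs = 27.95 kHz.
27.95 kHz > fs/2 = 19.725 kHz, folds to fs − 27.95 kHz = 11.5 kHz.
27.95 kHz and 106.85 kHz both map to 11.5 kHz.

27.95 kHz, 106.85 kHz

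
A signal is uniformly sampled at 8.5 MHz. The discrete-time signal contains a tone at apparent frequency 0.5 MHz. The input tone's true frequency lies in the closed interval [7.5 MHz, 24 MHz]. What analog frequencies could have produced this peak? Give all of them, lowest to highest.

8 MHz, 9 MHz, 16.5 MHz, 17.5 MHz

Frequencies that alias to 0.5 MHz are k·fs ± 0.5 MHz for integer k ≥ 0.
k=0: 0.5 MHz.
k=1: 8 MHz, 9 MHz.
k=2: 16.5 MHz, 17.5 MHz.
k=3: 25 MHz, 26 MHz.
Within [7.5 MHz, 24 MHz]: 8 MHz, 9 MHz, 16.5 MHz, 17.5 MHz.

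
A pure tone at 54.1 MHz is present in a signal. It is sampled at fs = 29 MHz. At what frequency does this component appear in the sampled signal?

3.9 MHz

54.1 MHz mod fs = 25.1 MHz.
25.1 MHz > fs/2 = 14.5 MHz, folds to fs − 25.1 MHz = 3.9 MHz.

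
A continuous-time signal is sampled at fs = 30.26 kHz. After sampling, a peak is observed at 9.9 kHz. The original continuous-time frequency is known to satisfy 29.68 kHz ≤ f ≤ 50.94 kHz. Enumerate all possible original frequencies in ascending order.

40.16 kHz, 50.62 kHz

Frequencies that alias to 9.9 kHz are k·fs ± 9.9 kHz for integer k ≥ 0.
k=0: 9.9 kHz.
k=1: 20.36 kHz, 40.16 kHz.
k=2: 50.62 kHz, 70.42 kHz.
k=3: 80.88 kHz, 100.68 kHz.
Within [29.68 kHz, 50.94 kHz]: 40.16 kHz, 50.62 kHz.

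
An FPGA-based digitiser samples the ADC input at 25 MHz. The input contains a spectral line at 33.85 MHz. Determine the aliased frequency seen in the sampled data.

8.85 MHz

33.85 MHz mod fs = 8.85 MHz.
8.85 MHz ≤ fs/2 = 12.5 MHz, appears at 8.85 MHz.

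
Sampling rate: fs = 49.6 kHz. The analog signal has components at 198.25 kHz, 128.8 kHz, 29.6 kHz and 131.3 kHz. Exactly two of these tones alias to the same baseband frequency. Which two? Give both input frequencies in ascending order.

fs/2 = 24.8 kHz.
198.25 kHz mod fs = 49.45 kHz.
49.45 kHz > fs/2 = 24.8 kHz, folds to fs − 49.45 kHz = 0.15 kHz.
128.8 kHz mod fs = 29.6 kHz.
29.6 kHz > fs/2 = 24.8 kHz, folds to fs − 29.6 kHz = 20 kHz.
29.6 kHz > fs/2 = 24.8 kHz, folds to fs − 29.6 kHz = 20 kHz.
131.3 kHz mod fs = 32.1 kHz.
32.1 kHz > fs/2 = 24.8 kHz, folds to fs − 32.1 kHz = 17.5 kHz.
29.6 kHz and 128.8 kHz both map to 20 kHz.

29.6 kHz, 128.8 kHz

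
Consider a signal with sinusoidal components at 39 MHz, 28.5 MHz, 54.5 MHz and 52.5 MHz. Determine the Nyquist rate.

Highest-frequency component: 54.5 MHz.
Nyquist rate = 2 × 54.5 MHz = 109 MHz.

109 MHz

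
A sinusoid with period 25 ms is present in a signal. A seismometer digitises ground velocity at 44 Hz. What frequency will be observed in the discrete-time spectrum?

4 Hz

T = 25 ms → f = 1/T = 40 Hz.
40 Hz > fs/2 = 22 Hz, folds to fs − 40 Hz = 4 Hz.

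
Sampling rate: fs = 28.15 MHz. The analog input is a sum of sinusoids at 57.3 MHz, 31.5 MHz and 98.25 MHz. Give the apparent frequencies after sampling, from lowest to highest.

1 MHz, 3.35 MHz, 13.8 MHz

fs/2 = 14.075 MHz.
57.3 MHz mod fs = 1 MHz.
1 MHz ≤ fs/2 = 14.075 MHz, appears at 1 MHz.
31.5 MHz mod fs = 3.35 MHz.
3.35 MHz ≤ fs/2 = 14.075 MHz, appears at 3.35 MHz.
98.25 MHz mod fs = 13.8 MHz.
13.8 MHz ≤ fs/2 = 14.075 MHz, appears at 13.8 MHz.
Distinct values: {1 MHz, 3.35 MHz, 13.8 MHz}.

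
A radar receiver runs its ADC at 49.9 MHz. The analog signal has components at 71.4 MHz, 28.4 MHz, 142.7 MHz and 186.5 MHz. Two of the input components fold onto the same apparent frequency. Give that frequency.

fs/2 = 24.95 MHz.
71.4 MHz mod fs = 21.5 MHz.
21.5 MHz ≤ fs/2 = 24.95 MHz, appears at 21.5 MHz.
28.4 MHz > fs/2 = 24.95 MHz, folds to fs − 28.4 MHz = 21.5 MHz.
142.7 MHz mod fs = 42.9 MHz.
42.9 MHz > fs/2 = 24.95 MHz, folds to fs − 42.9 MHz = 7 MHz.
186.5 MHz mod fs = 36.8 MHz.
36.8 MHz > fs/2 = 24.95 MHz, folds to fs − 36.8 MHz = 13.1 MHz.
28.4 MHz and 71.4 MHz both map to 21.5 MHz.

21.5 MHz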